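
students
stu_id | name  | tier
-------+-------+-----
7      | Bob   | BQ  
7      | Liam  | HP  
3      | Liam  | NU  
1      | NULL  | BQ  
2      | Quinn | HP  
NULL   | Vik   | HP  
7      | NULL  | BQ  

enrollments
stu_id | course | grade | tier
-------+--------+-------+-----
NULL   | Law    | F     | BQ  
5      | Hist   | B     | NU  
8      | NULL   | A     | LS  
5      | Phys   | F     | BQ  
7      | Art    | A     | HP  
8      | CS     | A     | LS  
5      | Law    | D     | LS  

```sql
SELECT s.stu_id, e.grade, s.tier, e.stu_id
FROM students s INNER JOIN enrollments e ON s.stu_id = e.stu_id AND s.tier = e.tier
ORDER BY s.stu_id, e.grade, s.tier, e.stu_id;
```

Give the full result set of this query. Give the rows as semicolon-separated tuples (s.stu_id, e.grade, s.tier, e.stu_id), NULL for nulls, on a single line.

(7, A, HP, 7)

INNER JOIN keeps only pairs where the ON condition holds.
Matching on s.stu_id = e.stu_id AND s.tier = e.tier. A NULL in a compared column never satisfies the condition.
- stu_id=7, tier=BQ: no matching e row, dropped.
- stu_id=7, tier=HP: 1 matching e row(s), so 1 row(s) emitted.
- stu_id=3, tier=NU: no matching e row, dropped.
- stu_id=1, tier=BQ: no matching e row, dropped.
- stu_id=2, tier=HP: no matching e row, dropped.
- stu_id=NULL, tier=HP: no matching e row, dropped.
- stu_id=7, tier=BQ: no matching e row, dropped.
After projecting and ordering:
s.stu_id | e.grade | s.tier | e.stu_id
7 | A | HP | 7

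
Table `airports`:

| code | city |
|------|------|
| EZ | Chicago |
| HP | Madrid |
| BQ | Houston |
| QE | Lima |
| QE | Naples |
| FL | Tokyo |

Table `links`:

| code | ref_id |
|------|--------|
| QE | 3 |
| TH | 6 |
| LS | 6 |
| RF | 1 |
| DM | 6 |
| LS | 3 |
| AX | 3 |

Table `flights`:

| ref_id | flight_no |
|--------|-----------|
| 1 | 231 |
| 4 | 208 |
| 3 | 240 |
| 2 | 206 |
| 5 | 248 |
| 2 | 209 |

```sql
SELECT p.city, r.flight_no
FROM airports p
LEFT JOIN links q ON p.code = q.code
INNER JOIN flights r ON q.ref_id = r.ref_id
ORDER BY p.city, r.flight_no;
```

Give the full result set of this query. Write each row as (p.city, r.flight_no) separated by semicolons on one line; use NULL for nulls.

Joins associate left-to-right: airports LEFT JOIN links on code gives 6 intermediate row(s).
Then INNER JOIN `flights r` on ref_id: keep only rows whose q.ref_id appears in r.

(Lima, 240); (Naples, 240)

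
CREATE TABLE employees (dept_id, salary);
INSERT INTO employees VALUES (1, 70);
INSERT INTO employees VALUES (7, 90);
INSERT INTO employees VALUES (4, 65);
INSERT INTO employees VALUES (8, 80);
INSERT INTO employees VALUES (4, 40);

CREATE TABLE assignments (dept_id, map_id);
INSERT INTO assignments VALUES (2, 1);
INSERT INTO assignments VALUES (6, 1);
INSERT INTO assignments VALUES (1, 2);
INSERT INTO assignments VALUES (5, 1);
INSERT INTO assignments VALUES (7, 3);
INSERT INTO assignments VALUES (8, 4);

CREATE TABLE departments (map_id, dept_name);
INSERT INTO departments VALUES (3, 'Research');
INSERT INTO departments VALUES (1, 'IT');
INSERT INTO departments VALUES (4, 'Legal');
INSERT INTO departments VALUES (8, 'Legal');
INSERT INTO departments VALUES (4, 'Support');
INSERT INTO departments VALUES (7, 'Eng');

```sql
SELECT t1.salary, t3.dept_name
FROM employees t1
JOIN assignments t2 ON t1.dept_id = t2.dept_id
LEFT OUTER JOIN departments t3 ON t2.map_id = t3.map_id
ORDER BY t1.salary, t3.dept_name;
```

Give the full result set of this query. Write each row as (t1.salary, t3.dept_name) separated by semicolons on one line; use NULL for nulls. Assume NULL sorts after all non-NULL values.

(70, NULL); (80, Legal); (80, Support); (90, Research)

Evaluate left to right. First `employees t1 INNER JOIN assignments t2` on dept_id: 3 row(s).
Then LEFT JOIN `departments t3` on map_id: each of those 3 rows is kept; rows whose t2.map_id has no match in t3 get NULL for t3's columns.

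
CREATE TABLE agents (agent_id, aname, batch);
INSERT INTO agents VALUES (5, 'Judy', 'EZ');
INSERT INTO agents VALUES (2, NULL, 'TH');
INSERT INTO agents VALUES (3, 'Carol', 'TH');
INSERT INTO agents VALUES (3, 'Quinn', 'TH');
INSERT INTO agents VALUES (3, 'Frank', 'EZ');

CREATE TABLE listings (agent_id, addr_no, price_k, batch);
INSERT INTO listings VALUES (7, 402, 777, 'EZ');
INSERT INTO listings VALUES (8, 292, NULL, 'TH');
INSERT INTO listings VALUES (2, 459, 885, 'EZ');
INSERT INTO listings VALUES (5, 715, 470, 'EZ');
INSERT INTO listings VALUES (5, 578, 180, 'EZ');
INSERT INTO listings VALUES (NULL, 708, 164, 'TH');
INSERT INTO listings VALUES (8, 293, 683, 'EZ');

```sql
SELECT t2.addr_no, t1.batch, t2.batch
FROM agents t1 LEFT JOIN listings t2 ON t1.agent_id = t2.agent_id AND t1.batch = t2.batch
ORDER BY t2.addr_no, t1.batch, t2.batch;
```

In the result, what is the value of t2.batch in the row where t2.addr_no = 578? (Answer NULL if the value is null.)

EZ

LEFT JOIN keeps every row from `agents`; unmatched rows get NULL for `listings`'s columns.
Matching on t1.agent_id = t2.agent_id AND t1.batch = t2.batch. A NULL in a compared column never satisfies the condition.
- t1 row (agent_id=5, batch=EZ): matches 2 t2 row(s) → 2 output row(s).
- t1 row (agent_id=2, batch=TH): no match → kept, t2 columns NULL.
- t1 row (agent_id=3, batch=TH): no match → kept, t2 columns NULL.
- t1 row (agent_id=3, batch=TH): no match → kept, t2 columns NULL.
- t1 row (agent_id=3, batch=EZ): no match → kept, t2 columns NULL.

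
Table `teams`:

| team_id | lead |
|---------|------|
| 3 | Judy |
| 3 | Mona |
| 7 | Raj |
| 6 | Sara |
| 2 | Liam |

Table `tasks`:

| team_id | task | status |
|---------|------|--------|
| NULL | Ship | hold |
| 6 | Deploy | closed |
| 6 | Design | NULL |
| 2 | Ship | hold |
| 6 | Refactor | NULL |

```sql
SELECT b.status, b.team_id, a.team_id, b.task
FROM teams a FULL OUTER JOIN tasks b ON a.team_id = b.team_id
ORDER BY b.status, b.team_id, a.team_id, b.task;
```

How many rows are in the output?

FULL OUTER JOIN keeps every row from both sides; unmatched rows get NULL for the other side's columns.
Matching on a.team_id = b.team_id. A NULL in a compared column never satisfies the condition.
Matched pairs: 4; unmatched a rows kept: 3; unmatched b rows kept: 1.
Total: 4 matched + 4 padded = 8 rows.

8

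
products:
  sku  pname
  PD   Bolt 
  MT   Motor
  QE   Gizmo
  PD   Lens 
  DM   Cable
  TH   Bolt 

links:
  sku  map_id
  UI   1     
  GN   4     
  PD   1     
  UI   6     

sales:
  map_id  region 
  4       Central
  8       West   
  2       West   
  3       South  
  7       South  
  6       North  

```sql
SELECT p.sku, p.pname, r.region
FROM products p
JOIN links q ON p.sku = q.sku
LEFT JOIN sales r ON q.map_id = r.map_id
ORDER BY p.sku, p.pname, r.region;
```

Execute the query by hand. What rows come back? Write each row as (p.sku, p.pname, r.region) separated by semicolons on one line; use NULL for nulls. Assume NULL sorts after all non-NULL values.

(PD, Bolt, NULL); (PD, Lens, NULL)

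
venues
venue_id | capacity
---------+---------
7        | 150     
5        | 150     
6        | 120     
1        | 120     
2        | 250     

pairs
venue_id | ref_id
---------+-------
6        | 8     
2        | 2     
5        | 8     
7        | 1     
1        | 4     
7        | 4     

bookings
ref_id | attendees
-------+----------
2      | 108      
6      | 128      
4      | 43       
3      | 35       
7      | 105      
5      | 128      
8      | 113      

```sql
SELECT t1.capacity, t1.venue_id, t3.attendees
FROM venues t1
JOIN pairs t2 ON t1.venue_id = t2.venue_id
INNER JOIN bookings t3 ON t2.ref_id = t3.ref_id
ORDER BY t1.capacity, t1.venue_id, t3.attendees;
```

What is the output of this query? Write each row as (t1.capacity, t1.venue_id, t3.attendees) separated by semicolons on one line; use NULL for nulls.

Joins associate left-to-right: venues INNER JOIN pairs on venue_id gives 6 intermediate row(s).
Then INNER JOIN `bookings t3` on ref_id: keep only rows whose t2.ref_id appears in t3.

(120, 1, 43); (120, 6, 113); (150, 5, 113); (150, 7, 43); (250, 2, 108)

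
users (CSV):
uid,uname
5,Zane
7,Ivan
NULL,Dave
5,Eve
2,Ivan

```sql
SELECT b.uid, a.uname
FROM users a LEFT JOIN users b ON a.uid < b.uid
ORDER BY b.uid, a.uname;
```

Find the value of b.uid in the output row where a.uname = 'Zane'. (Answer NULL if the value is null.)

7

LEFT JOIN keeps every row from `users a`; unmatched rows get NULL for `users b`'s columns.
Matching on a.uid < b.uid. A NULL in a compared column never satisfies the condition.
Matched pairs: 5; unmatched a rows kept: 2.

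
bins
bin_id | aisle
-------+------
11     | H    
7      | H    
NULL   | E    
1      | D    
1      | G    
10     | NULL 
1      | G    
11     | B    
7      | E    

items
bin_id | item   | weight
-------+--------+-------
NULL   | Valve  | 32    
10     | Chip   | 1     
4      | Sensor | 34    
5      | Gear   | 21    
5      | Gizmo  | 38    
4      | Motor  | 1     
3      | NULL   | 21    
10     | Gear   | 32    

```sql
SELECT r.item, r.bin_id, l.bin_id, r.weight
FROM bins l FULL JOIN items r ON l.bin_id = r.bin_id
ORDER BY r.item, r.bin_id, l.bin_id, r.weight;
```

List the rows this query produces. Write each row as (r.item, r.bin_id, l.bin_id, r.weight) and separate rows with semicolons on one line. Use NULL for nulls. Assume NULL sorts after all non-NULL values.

(Chip, 10, 10, 1); (Gear, 5, NULL, 21); (Gear, 10, 10, 32); (Gizmo, 5, NULL, 38); (Motor, 4, NULL, 1); (Sensor, 4, NULL, 34); (Valve, NULL, NULL, 32); (NULL, 3, NULL, 21); (NULL, NULL, 1, NULL); (NULL, NULL, 1, NULL); (NULL, NULL, 1, NULL); (NULL, NULL, 7, NULL); (NULL, NULL, 7, NULL); (NULL, NULL, 11, NULL); (NULL, NULL, 11, NULL); (NULL, NULL, NULL, NULL)

FULL OUTER JOIN keeps every row from both sides; unmatched rows get NULL for the other side's columns.
Matching on l.bin_id = r.bin_id. A NULL in a compared column never satisfies the condition.
- l row (bin_id=11): no match → kept, r columns NULL.
- l row (bin_id=7): no match → kept, r columns NULL.
- l row (bin_id=NULL): no match → kept, r columns NULL.
- l row (bin_id=1): no match → kept, r columns NULL.
- l row (bin_id=1): no match → kept, r columns NULL.
- l row (bin_id=10): matches 2 r row(s) → 2 output row(s).
- l row (bin_id=1): no match → kept, r columns NULL.
- l row (bin_id=11): no match → kept, r columns NULL.
- l row (bin_id=7): no match → kept, r columns NULL.
- 6 row(s) from r found no l partner → padded with NULL.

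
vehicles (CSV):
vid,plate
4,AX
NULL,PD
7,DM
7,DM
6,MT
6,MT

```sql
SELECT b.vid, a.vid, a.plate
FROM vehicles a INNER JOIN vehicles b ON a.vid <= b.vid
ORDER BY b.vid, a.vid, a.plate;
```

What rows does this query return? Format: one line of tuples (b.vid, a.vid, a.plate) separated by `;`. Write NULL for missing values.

(4, 4, AX); (6, 4, AX); (6, 4, AX); (6, 6, MT); (6, 6, MT); (6, 6, MT); (6, 6, MT); (7, 4, AX); (7, 4, AX); (7, 6, MT); (7, 6, MT); (7, 6, MT); (7, 6, MT); (7, 7, DM); (7, 7, DM); (7, 7, DM); (7, 7, DM)

INNER JOIN keeps only pairs where the ON condition holds.
Matching on a.vid <= b.vid. A NULL in a compared column never satisfies the condition.
- vid=4: 5 matching b row(s), so 5 row(s) emitted.
- vid=NULL: no matching b row, dropped.
- vid=7: 2 matching b row(s), so 2 row(s) emitted.
- vid=7: 2 matching b row(s), so 2 row(s) emitted.
- vid=6: 4 matching b row(s), so 4 row(s) emitted.
- vid=6: 4 matching b row(s), so 4 row(s) emitted.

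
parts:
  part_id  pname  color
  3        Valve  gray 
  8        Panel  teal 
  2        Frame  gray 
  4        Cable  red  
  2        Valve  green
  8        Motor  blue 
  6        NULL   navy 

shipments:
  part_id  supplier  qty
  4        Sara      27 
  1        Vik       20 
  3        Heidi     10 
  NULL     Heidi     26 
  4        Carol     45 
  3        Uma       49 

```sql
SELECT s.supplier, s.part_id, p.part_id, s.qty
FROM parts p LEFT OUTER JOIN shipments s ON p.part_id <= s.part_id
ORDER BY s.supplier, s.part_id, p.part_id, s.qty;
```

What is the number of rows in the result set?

LEFT JOIN keeps every row from `parts`; unmatched rows get NULL for `shipments`'s columns.
Matching on p.part_id <= s.part_id. A NULL in a compared column never satisfies the condition.
- p[0] part_id=3 → 4 match(es) in s → 4 row(s).
- p[1] part_id=8 → no match; kept with NULLs on the s side.
- p[2] part_id=2 → 4 match(es) in s → 4 row(s).
- p[3] part_id=4 → 2 match(es) in s → 2 row(s).
- p[4] part_id=2 → 4 match(es) in s → 4 row(s).
- p[5] part_id=8 → no match; kept with NULLs on the s side.
- p[6] part_id=6 → no match; kept with NULLs on the s side.
Total: 14 matched + 3 padded = 17 rows.

17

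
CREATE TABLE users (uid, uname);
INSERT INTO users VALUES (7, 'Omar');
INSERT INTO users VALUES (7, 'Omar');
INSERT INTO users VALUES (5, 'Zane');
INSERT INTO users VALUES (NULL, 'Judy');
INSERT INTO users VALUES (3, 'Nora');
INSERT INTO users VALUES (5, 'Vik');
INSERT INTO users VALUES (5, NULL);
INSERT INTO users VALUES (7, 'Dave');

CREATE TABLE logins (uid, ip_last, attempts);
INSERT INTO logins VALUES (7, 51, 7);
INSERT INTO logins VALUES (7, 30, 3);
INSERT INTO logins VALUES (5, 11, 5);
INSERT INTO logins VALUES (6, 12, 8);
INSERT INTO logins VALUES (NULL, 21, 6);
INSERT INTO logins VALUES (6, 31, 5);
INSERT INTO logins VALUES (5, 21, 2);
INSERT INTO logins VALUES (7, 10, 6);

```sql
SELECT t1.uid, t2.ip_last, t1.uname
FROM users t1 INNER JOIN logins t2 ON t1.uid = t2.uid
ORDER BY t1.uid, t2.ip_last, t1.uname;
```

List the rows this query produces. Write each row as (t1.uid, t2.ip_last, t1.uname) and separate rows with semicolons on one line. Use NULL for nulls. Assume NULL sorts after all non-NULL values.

INNER JOIN keeps only pairs where the ON condition holds.
Matching on t1.uid = t2.uid. A NULL in a compared column never satisfies the condition.
Matched pairs: 15.

(5, 11, Vik); (5, 11, Zane); (5, 11, NULL); (5, 21, Vik); (5, 21, Zane); (5, 21, NULL); (7, 10, Dave); (7, 10, Omar); (7, 10, Omar); (7, 30, Dave); (7, 30, Omar); (7, 30, Omar); (7, 51, Dave); (7, 51, Omar); (7, 51, Omar)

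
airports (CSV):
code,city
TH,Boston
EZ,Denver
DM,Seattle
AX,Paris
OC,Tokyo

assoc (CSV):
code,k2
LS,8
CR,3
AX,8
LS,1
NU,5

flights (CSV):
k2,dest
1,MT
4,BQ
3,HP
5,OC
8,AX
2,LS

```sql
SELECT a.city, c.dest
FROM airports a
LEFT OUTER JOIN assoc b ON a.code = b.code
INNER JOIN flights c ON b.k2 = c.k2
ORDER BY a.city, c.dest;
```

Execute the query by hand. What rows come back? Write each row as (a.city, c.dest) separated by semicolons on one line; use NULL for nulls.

(Paris, AX)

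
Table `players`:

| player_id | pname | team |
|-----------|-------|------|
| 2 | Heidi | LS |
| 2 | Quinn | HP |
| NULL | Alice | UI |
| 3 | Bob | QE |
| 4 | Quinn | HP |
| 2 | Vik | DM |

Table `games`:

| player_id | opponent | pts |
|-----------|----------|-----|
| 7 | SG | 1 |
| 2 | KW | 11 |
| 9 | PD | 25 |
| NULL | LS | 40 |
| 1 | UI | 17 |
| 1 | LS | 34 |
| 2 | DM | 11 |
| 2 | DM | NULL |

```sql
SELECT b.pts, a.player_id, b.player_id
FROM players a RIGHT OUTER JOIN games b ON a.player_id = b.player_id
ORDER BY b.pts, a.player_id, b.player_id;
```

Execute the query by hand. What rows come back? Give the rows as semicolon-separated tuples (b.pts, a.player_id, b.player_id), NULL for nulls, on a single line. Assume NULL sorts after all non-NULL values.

RIGHT JOIN keeps every row from `games`; unmatched rows get NULL for `players`'s columns.
Matching on a.player_id = b.player_id. A NULL in a compared column never satisfies the condition.
Matched pairs: 9; unmatched b rows kept: 5.

(1, NULL, 7); (11, 2, 2); (11, 2, 2); (11, 2, 2); (11, 2, 2); (11, 2, 2); (11, 2, 2); (17, NULL, 1); (25, NULL, 9); (34, NULL, 1); (40, NULL, NULL); (NULL, 2, 2); (NULL, 2, 2); (NULL, 2, 2)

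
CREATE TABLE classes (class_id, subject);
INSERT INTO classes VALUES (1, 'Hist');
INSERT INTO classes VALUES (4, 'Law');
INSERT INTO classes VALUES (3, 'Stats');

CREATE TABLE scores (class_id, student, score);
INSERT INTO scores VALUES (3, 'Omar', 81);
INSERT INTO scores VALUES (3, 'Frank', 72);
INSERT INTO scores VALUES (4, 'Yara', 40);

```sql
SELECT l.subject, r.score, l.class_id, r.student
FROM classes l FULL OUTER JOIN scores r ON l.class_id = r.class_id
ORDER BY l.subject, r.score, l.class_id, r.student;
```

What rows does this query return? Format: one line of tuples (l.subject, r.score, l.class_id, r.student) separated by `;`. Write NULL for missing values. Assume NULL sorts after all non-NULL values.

(Hist, NULL, 1, NULL); (Law, 40, 4, Yara); (Stats, 72, 3, Frank); (Stats, 81, 3, Omar)

FULL OUTER JOIN keeps every row from both sides; unmatched rows get NULL for the other side's columns.
Matching on l.class_id = r.class_id.
- l[0] class_id=1 → no match; kept with NULLs on the r side.
- l[1] class_id=4 → 1 match(es) in r → 1 row(s).
- l[2] class_id=3 → 2 match(es) in r → 2 row(s).
After projecting and ordering:
l.subject | r.score | l.class_id | r.student
Hist | NULL | 1 | NULL
Law | 40 | 4 | Yara
Stats | 72 | 3 | Frank
Stats | 81 | 3 | Omar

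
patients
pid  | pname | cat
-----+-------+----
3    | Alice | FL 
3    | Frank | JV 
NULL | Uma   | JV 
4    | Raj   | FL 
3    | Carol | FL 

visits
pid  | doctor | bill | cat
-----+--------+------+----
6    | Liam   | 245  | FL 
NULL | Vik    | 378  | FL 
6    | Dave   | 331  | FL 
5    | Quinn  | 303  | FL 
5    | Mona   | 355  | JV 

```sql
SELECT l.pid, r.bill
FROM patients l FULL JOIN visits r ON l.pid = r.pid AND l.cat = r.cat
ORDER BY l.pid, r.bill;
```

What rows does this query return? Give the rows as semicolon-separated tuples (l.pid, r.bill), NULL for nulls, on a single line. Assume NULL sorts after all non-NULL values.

(3, NULL); (3, NULL); (3, NULL); (4, NULL); (NULL, 245); (NULL, 303); (NULL, 331); (NULL, 355); (NULL, 378); (NULL, NULL)

FULL OUTER JOIN keeps every row from both sides; unmatched rows get NULL for the other side's columns.
Matching on l.pid = r.pid AND l.cat = r.cat. A NULL in a compared column never satisfies the condition.
Matched pairs: 0; unmatched l rows kept: 5; unmatched r rows kept: 5.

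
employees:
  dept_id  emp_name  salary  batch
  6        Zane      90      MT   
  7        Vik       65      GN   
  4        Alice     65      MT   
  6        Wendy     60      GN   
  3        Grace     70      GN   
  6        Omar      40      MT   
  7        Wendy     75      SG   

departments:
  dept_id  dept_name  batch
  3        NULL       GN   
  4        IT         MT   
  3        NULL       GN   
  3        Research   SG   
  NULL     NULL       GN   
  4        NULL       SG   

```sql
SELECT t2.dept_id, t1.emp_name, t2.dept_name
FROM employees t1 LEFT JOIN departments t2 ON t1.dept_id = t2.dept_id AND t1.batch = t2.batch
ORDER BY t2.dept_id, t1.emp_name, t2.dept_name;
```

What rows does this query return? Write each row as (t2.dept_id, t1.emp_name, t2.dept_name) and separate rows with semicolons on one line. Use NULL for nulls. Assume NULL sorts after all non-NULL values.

LEFT JOIN keeps every row from `employees`; unmatched rows get NULL for `departments`'s columns.
Matching on t1.dept_id = t2.dept_id AND t1.batch = t2.batch. A NULL in a compared column never satisfies the condition.
- t1 (dept_id=6, batch=MT) has no partner → padded with NULL.
- t1 (dept_id=7, batch=GN) has no partner → padded with NULL.
- t1 (dept_id=4, batch=MT) pairs with 1 row(s) of t2.
- t1 (dept_id=6, batch=GN) has no partner → padded with NULL.
- t1 (dept_id=3, batch=GN) pairs with 2 row(s) of t2.
- t1 (dept_id=6, batch=MT) has no partner → padded with NULL.
- t1 (dept_id=7, batch=SG) has no partner → padded with NULL.
After projecting and ordering:
t2.dept_id | t1.emp_name | t2.dept_name
3 | Grace | NULL
3 | Grace | NULL
4 | Alice | IT
NULL | Omar | NULL
NULL | Vik | NULL
NULL | Wendy | NULL
NULL | Wendy | NULL
NULL | Zane | NULL

(3, Grace, NULL); (3, Grace, NULL); (4, Alice, IT); (NULL, Omar, NULL); (NULL, Vik, NULL); (NULL, Wendy, NULL); (NULL, Wendy, NULL); (NULL, Zane, NULL)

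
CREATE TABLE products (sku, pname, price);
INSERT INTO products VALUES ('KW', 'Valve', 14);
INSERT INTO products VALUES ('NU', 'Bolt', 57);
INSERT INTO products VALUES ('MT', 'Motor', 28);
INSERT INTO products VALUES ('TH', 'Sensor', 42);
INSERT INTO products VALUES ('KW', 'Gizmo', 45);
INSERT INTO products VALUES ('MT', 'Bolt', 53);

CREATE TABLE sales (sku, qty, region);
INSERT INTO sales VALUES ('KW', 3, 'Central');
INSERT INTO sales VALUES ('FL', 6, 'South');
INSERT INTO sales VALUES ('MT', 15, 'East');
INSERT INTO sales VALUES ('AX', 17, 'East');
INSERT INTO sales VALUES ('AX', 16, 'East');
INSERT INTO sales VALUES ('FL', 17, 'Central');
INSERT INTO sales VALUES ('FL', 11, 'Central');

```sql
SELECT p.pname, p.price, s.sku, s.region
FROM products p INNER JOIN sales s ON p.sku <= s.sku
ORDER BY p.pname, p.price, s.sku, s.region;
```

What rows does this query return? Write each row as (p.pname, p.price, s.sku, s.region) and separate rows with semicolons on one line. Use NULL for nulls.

(Bolt, 53, MT, East); (Gizmo, 45, KW, Central); (Gizmo, 45, MT, East); (Motor, 28, MT, East); (Valve, 14, KW, Central); (Valve, 14, MT, East)

INNER JOIN keeps only pairs where the ON condition holds.
Matching on p.sku <= s.sku.
- sku=KW: 2 matching s row(s), so 2 row(s) emitted.
- sku=NU: no matching s row, dropped.
- sku=MT: 1 matching s row(s), so 1 row(s) emitted.
- sku=TH: no matching s row, dropped.
- sku=KW: 2 matching s row(s), so 2 row(s) emitted.
- sku=MT: 1 matching s row(s), so 1 row(s) emitted.
After projecting and ordering:
p.pname | p.price | s.sku | s.region
Bolt | 53 | MT | East
Gizmo | 45 | KW | Central
Gizmo | 45 | MT | East
Motor | 28 | MT | East
Valve | 14 | KW | Central
Valve | 14 | MT | East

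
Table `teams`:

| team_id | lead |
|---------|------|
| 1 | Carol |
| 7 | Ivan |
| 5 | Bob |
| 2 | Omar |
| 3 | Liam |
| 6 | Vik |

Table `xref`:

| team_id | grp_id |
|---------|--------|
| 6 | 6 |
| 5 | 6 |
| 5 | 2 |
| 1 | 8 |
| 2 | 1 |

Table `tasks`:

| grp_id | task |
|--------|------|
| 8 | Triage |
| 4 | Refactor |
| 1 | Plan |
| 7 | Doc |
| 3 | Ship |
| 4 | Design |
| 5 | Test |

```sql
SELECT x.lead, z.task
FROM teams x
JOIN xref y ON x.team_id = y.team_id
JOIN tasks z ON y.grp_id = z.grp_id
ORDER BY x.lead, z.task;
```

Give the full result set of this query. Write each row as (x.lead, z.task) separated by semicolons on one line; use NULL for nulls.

Evaluate left to right. First `teams x INNER JOIN xref y` on team_id: 5 row(s).
Then INNER JOIN `tasks z` on grp_id: keep only rows whose y.grp_id appears in z.

(Carol, Triage); (Omar, Plan)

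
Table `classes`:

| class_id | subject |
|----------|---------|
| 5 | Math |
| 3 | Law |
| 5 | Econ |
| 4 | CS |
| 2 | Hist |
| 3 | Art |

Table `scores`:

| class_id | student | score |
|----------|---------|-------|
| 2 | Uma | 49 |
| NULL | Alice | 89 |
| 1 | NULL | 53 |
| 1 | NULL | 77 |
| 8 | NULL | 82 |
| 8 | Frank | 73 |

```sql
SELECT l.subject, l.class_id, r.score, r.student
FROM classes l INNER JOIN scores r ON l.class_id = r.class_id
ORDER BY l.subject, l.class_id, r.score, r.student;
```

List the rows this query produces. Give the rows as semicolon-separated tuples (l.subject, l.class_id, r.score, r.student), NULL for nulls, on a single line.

INNER JOIN keeps only pairs where the ON condition holds.
Matching on l.class_id = r.class_id. A NULL in a compared column never satisfies the condition.
Matched pairs: 1.

(Hist, 2, 49, Uma)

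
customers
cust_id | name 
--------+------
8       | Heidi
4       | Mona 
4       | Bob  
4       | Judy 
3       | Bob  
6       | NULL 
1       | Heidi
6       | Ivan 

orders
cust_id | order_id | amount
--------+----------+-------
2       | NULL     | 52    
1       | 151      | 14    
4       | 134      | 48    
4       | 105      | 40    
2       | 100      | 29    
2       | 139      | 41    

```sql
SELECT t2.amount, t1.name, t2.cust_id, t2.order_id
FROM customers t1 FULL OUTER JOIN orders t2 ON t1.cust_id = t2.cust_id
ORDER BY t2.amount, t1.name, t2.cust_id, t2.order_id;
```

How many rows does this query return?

14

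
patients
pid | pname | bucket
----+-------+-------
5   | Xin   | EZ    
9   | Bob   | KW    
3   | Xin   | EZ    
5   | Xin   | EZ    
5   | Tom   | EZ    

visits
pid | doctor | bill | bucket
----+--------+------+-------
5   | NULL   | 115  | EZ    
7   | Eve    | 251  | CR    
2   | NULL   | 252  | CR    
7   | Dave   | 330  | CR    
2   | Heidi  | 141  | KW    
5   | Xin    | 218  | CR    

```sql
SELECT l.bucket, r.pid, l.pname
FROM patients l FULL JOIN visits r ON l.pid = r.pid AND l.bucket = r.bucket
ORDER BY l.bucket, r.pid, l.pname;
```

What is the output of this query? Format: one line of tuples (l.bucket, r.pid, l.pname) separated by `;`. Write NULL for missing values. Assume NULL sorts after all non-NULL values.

FULL OUTER JOIN keeps every row from both sides; unmatched rows get NULL for the other side's columns.
Matching on l.pid = r.pid AND l.bucket = r.bucket.
- pid=5, bucket=EZ: 1 matching r row(s), so 1 row(s) emitted.
- pid=9, bucket=KW: no r row matches, row kept with r columns NULL.
- pid=3, bucket=EZ: no r row matches, row kept with r columns NULL.
- pid=5, bucket=EZ: 1 matching r row(s), so 1 row(s) emitted.
- pid=5, bucket=EZ: 1 matching r row(s), so 1 row(s) emitted.
- 5 r row(s) had no l match → kept, l columns NULL.
After projecting and ordering:
l.bucket | r.pid | l.pname
EZ | 5 | Tom
EZ | 5 | Xin
EZ | 5 | Xin
EZ | NULL | Xin
KW | NULL | Bob
NULL | 2 | NULL
NULL | 2 | NULL
NULL | 5 | NULL
NULL | 7 | NULL
NULL | 7 | NULL

(EZ, 5, Tom); (EZ, 5, Xin); (EZ, 5, Xin); (EZ, NULL, Xin); (KW, NULL, Bob); (NULL, 2, NULL); (NULL, 2, NULL); (NULL, 5, NULL); (NULL, 7, NULL); (NULL, 7, NULL)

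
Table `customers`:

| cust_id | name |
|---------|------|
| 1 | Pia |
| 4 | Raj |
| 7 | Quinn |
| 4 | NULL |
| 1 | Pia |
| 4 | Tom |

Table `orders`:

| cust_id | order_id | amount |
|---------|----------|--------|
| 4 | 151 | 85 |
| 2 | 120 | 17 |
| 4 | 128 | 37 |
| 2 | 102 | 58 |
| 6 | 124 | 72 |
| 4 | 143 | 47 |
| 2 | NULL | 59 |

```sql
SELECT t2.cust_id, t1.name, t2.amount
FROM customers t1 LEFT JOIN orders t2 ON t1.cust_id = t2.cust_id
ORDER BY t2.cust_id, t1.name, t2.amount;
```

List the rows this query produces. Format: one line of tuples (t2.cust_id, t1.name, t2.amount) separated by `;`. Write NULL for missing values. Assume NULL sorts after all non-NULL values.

(4, Raj, 37); (4, Raj, 47); (4, Raj, 85); (4, Tom, 37); (4, Tom, 47); (4, Tom, 85); (4, NULL, 37); (4, NULL, 47); (4, NULL, 85); (NULL, Pia, NULL); (NULL, Pia, NULL); (NULL, Quinn, NULL)

LEFT JOIN keeps every row from `customers`; unmatched rows get NULL for `orders`'s columns.
Matching on t1.cust_id = t2.cust_id.
- t1 row (cust_id=1): no match → kept, t2 columns NULL.
- t1 row (cust_id=4): matches 3 t2 row(s) → 3 output row(s).
- t1 row (cust_id=7): no match → kept, t2 columns NULL.
- t1 row (cust_id=4): matches 3 t2 row(s) → 3 output row(s).
- t1 row (cust_id=1): no match → kept, t2 columns NULL.
- t1 row (cust_id=4): matches 3 t2 row(s) → 3 output row(s).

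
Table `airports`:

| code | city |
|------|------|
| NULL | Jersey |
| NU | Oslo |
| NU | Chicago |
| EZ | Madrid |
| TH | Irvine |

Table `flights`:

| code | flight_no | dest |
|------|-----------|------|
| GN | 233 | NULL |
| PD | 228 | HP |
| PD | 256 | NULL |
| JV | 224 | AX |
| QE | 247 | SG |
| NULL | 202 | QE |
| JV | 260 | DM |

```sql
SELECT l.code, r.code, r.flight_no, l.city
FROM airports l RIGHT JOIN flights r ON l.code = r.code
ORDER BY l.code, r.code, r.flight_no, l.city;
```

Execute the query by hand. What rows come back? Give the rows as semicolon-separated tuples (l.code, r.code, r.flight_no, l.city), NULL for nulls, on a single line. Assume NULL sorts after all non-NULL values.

RIGHT JOIN keeps every row from `flights`; unmatched rows get NULL for `airports`'s columns.
Matching on l.code = r.code. A NULL in a compared column never satisfies the condition.
Matched pairs: 0; unmatched r rows kept: 7.

(NULL, GN, 233, NULL); (NULL, JV, 224, NULL); (NULL, JV, 260, NULL); (NULL, PD, 228, NULL); (NULL, PD, 256, NULL); (NULL, QE, 247, NULL); (NULL, NULL, 202, NULL)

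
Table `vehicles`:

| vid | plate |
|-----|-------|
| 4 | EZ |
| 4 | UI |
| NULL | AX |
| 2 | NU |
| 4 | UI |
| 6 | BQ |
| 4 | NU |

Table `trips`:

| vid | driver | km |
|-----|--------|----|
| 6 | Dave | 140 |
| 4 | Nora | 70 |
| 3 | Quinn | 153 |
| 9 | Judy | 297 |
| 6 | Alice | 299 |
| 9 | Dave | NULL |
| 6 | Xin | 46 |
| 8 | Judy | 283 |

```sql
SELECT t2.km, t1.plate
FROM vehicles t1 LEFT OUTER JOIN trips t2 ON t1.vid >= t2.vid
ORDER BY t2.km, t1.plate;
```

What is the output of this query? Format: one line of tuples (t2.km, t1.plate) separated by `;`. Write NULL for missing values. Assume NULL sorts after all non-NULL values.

LEFT JOIN keeps every row from `vehicles`; unmatched rows get NULL for `trips`'s columns.
Matching on t1.vid >= t2.vid. A NULL in a compared column never satisfies the condition.
- t1 (vid=4) pairs with 2 row(s) of t2.
- t1 (vid=4) pairs with 2 row(s) of t2.
- t1 (vid=NULL) has no partner → padded with NULL.
- t1 (vid=2) has no partner → padded with NULL.
- t1 (vid=4) pairs with 2 row(s) of t2.
- t1 (vid=6) pairs with 5 row(s) of t2.
- t1 (vid=4) pairs with 2 row(s) of t2.

(46, BQ); (70, BQ); (70, EZ); (70, NU); (70, UI); (70, UI); (140, BQ); (153, BQ); (153, EZ); (153, NU); (153, UI); (153, UI); (299, BQ); (NULL, AX); (NULL, NU)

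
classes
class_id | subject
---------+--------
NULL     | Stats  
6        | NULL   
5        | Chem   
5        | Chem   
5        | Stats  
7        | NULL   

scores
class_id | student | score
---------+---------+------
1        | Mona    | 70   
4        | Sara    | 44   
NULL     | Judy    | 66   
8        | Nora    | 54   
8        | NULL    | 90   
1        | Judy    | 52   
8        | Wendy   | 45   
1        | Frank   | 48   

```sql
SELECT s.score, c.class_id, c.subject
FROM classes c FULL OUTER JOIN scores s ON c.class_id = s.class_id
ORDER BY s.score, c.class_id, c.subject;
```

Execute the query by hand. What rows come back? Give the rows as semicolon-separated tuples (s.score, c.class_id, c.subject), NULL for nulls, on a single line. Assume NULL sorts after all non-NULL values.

(44, NULL, NULL); (45, NULL, NULL); (48, NULL, NULL); (52, NULL, NULL); (54, NULL, NULL); (66, NULL, NULL); (70, NULL, NULL); (90, NULL, NULL); (NULL, 5, Chem); (NULL, 5, Chem); (NULL, 5, Stats); (NULL, 6, NULL); (NULL, 7, NULL); (NULL, NULL, Stats)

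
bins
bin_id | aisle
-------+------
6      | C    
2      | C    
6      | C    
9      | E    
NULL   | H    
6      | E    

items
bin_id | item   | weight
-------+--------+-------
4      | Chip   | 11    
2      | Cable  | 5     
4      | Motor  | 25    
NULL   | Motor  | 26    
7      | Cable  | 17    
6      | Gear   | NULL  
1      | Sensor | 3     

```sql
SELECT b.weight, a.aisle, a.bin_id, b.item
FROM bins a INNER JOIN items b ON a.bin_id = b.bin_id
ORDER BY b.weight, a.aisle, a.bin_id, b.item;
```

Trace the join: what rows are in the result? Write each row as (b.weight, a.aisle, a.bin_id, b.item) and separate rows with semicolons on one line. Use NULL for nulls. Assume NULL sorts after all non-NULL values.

(5, C, 2, Cable); (NULL, C, 6, Gear); (NULL, C, 6, Gear); (NULL, E, 6, Gear)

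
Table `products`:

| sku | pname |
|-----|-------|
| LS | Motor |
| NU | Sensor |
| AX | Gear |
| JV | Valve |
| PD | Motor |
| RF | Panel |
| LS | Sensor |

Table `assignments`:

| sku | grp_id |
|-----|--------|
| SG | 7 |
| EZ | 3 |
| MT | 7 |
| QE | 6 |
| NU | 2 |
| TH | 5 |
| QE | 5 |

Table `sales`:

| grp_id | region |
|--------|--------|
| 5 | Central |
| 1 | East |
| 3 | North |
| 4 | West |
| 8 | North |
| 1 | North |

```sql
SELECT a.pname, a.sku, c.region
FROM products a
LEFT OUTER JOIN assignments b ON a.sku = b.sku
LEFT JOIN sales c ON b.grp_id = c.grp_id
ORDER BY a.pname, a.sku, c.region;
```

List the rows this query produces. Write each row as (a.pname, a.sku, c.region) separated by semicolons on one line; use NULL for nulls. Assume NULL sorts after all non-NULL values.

Joins associate left-to-right: products LEFT JOIN assignments on sku gives 7 intermediate row(s).
Then LEFT JOIN `sales c` on grp_id: each of those 7 rows is kept; rows whose b.grp_id has no match in c get NULL for c's columns.

(Gear, AX, NULL); (Motor, LS, NULL); (Motor, PD, NULL); (Panel, RF, NULL); (Sensor, LS, NULL); (Sensor, NU, NULL); (Valve, JV, NULL)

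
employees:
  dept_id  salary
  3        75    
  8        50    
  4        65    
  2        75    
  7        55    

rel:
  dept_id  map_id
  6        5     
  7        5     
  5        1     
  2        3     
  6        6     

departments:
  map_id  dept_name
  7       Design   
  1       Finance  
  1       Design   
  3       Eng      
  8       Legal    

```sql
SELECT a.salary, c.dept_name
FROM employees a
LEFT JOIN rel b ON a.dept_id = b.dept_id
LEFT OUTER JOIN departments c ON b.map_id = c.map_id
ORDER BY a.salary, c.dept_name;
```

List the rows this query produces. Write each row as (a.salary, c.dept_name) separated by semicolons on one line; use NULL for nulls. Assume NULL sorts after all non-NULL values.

Evaluate left to right. First `employees a LEFT JOIN rel b` on dept_id: 5 row(s).
Then LEFT JOIN `departments c` on map_id: each of those 5 rows is kept; rows whose b.map_id has no match in c get NULL for c's columns.

(50, NULL); (55, NULL); (65, NULL); (75, Eng); (75, NULL)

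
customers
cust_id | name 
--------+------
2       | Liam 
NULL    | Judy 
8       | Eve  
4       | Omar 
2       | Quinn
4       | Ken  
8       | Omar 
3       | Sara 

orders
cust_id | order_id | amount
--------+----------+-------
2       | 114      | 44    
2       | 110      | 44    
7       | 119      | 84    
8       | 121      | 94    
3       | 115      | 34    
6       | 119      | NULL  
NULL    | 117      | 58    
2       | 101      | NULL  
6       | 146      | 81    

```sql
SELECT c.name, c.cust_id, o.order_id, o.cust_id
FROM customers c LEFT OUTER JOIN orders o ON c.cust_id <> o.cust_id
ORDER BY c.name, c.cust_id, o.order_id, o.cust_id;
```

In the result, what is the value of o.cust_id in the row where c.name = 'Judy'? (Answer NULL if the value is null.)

LEFT JOIN keeps every row from `customers`; unmatched rows get NULL for `orders`'s columns.
Matching on c.cust_id <> o.cust_id. A NULL in a compared column never satisfies the condition.
- c row (cust_id=2): matches 5 o row(s) → 5 output row(s).
- c row (cust_id=NULL): no match → kept, o columns NULL.
- c row (cust_id=8): matches 7 o row(s) → 7 output row(s).
- c row (cust_id=4): matches 8 o row(s) → 8 output row(s).
- c row (cust_id=2): matches 5 o row(s) → 5 output row(s).
- c row (cust_id=4): matches 8 o row(s) → 8 output row(s).
- c row (cust_id=8): matches 7 o row(s) → 7 output row(s).
- c row (cust_id=3): matches 7 o row(s) → 7 output row(s).

NULL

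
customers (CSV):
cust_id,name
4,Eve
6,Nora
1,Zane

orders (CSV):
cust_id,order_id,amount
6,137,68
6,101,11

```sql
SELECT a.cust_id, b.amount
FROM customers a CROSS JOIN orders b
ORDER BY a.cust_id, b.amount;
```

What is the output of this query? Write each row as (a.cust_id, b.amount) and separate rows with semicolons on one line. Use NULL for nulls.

(1, 11); (1, 68); (4, 11); (4, 68); (6, 11); (6, 68)

CROSS JOIN pairs every row of `customers` with every row of `orders`: 3 × 2 = 6 rows.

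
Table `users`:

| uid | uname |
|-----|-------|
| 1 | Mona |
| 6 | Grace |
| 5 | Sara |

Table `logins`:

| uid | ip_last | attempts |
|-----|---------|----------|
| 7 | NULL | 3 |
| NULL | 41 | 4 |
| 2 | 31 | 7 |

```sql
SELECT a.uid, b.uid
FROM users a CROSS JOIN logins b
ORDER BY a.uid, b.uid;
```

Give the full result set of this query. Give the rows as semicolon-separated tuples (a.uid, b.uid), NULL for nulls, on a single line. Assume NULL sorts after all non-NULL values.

(1, 2); (1, 7); (1, NULL); (5, 2); (5, 7); (5, NULL); (6, 2); (6, 7); (6, NULL)

CROSS JOIN pairs every row of `users` with every row of `logins`: 3 × 3 = 9 rows.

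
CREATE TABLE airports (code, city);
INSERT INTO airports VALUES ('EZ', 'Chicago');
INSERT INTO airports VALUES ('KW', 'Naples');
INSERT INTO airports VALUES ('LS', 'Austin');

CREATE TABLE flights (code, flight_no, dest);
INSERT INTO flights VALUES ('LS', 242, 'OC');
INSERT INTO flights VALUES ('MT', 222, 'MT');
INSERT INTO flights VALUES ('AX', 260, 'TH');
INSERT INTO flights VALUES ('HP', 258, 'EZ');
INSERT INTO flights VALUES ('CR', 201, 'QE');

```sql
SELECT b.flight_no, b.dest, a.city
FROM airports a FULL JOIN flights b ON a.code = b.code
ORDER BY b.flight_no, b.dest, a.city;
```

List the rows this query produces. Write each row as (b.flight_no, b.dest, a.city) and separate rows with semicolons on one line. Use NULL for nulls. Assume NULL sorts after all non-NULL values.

(201, QE, NULL); (222, MT, NULL); (242, OC, Austin); (258, EZ, NULL); (260, TH, NULL); (NULL, NULL, Chicago); (NULL, NULL, Naples)

FULL OUTER JOIN keeps every row from both sides; unmatched rows get NULL for the other side's columns.
Matching on a.code = b.code.
- a (code=EZ) has no partner → padded with NULL.
- a (code=KW) has no partner → padded with NULL.
- a (code=LS) pairs with 1 row(s) of b.
- plus 4 unmatched b row(s), each kept with NULL a columns.
After projecting and ordering:
b.flight_no | b.dest | a.city
201 | QE | NULL
222 | MT | NULL
242 | OC | Austin
258 | EZ | NULL
260 | TH | NULL
NULL | NULL | Chicago
NULL | NULL | Naples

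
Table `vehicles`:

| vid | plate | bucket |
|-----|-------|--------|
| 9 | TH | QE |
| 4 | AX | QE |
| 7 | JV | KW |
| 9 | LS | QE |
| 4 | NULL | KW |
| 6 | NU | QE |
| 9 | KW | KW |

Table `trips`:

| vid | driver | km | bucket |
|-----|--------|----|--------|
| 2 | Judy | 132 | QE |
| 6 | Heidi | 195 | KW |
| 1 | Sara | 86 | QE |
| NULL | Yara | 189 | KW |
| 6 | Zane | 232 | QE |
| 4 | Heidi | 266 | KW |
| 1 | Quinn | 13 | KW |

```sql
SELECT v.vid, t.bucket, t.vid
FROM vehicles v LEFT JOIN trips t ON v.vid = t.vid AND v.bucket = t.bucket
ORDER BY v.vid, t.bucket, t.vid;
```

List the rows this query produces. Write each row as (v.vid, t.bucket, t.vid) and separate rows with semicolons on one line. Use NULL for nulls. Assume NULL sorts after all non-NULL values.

(4, KW, 4); (4, NULL, NULL); (6, QE, 6); (7, NULL, NULL); (9, NULL, NULL); (9, NULL, NULL); (9, NULL, NULL)

LEFT JOIN keeps every row from `vehicles`; unmatched rows get NULL for `trips`'s columns.
Matching on v.vid = t.vid AND v.bucket = t.bucket. A NULL in a compared column never satisfies the condition.
- v[0] vid=9, bucket=QE → no match; kept with NULLs on the t side.
- v[1] vid=4, bucket=QE → no match; kept with NULLs on the t side.
- v[2] vid=7, bucket=KW → no match; kept with NULLs on the t side.
- v[3] vid=9, bucket=QE → no match; kept with NULLs on the t side.
- v[4] vid=4, bucket=KW → 1 match(es) in t → 1 row(s).
- v[5] vid=6, bucket=QE → 1 match(es) in t → 1 row(s).
- v[6] vid=9, bucket=KW → no match; kept with NULLs on the t side.
After projecting and ordering:
v.vid | t.bucket | t.vid
4 | KW | 4
4 | NULL | NULL
6 | QE | 6
7 | NULL | NULL
9 | NULL | NULL
9 | NULL | NULL
9 | NULL | NULL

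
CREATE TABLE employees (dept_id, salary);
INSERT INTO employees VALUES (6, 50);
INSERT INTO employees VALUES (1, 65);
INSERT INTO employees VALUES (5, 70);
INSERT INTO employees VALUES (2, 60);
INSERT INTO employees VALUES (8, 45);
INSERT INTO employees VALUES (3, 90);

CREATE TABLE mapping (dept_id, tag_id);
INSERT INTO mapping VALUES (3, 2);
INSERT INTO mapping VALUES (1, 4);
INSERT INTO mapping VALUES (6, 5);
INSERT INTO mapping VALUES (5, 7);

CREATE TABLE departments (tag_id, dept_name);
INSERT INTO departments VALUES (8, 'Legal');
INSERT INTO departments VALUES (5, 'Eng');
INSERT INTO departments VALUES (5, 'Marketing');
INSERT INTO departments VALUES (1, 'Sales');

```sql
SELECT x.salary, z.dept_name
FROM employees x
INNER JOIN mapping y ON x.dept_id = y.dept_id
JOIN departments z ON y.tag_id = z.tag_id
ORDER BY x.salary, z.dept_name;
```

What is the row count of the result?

Step 1 — x INNER JOIN y on dept_id → 4 row(s).
Then INNER JOIN `departments z` on tag_id: keep only rows whose y.tag_id appears in z.
Result: 2 row(s).

2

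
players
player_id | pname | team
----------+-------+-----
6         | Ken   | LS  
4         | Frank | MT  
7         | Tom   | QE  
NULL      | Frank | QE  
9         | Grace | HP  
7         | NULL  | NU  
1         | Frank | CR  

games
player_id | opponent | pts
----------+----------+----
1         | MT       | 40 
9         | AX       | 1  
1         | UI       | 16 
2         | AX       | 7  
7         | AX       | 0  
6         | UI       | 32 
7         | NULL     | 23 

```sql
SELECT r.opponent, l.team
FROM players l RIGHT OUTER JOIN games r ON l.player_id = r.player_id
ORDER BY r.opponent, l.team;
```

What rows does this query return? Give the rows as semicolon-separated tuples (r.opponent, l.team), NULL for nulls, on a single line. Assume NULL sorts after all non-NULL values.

(AX, HP); (AX, NU); (AX, QE); (AX, NULL); (MT, CR); (UI, CR); (UI, LS); (NULL, NU); (NULL, QE)

RIGHT JOIN keeps every row from `games`; unmatched rows get NULL for `players`'s columns.
Matching on l.player_id = r.player_id. A NULL in a compared column never satisfies the condition.
- l (player_id=6) pairs with 1 row(s) of r.
- l (player_id=4) has no partner in r.
- l (player_id=7) pairs with 2 row(s) of r.
- l (player_id=NULL) has no partner in r.
- l (player_id=9) pairs with 1 row(s) of r.
- l (player_id=7) pairs with 2 row(s) of r.
- l (player_id=1) pairs with 2 row(s) of r.
- plus 1 unmatched r row(s), each kept with NULL l columns.
After projecting and ordering:
r.opponent | l.team
AX | HP
AX | NU
AX | QE
AX | NULL
MT | CR
UI | CR
UI | LS
NULL | NU
NULL | QE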